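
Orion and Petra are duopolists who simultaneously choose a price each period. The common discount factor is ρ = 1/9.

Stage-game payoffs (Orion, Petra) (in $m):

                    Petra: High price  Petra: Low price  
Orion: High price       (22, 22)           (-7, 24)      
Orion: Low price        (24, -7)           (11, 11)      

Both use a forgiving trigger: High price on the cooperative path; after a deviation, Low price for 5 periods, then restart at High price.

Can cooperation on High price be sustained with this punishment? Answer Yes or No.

No

Comparing payoff streams over the 6 periods until play realigns: cooperate → 22(1+ρ+…+ρ^5); deviate → 24 + 11(ρ+…+ρ^5).
Cooperation is sustained iff (22−11)(ρ+…+ρ^5) ≥ 24−22.
ρ+…+ρ^5 = 1/9·(1−(1/9)^5)/(1−1/9) = 0.1250, and (24−22)/(22−11) = 0.1818.
0.1250 < 0.1818, so cooperation is not sustainable.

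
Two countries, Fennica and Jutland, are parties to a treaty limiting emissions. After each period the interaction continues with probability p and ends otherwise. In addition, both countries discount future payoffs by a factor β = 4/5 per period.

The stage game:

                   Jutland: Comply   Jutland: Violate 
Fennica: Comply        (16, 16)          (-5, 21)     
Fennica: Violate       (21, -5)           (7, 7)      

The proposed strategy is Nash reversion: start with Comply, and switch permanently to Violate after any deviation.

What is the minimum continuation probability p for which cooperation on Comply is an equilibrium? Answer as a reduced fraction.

With continuation probability p and discount β, the effective per-period discount factor is βp.
Grim-trigger IC: βp ≥ (21−16)/(21−7) = 5/14.
So p ≥ (5/14)/(4/5) = 25/56.

25/56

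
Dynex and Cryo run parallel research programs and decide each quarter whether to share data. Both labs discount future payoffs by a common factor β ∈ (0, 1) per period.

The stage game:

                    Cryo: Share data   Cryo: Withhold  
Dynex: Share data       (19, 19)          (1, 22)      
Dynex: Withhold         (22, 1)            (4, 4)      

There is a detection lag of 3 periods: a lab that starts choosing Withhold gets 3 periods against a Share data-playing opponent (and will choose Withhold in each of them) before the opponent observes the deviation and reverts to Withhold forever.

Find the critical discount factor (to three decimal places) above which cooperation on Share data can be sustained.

0.550

Deviating for the 3 undetected periods gains 22−19 = 3 per period over cooperation, then loses 19−4 = 15 per period forever once punishment starts.
Gain: 3(1 + β + … + β^2); loss: 15·β^3/(1−β).
No profitable deviation ⇔ 3(1−β^3) ≤ 15·β^3, i.e. β^3 ≥ 3/(3+15) = 1/6.
Hence β ≥ (1/6)^(1/3) ≈ 0.550.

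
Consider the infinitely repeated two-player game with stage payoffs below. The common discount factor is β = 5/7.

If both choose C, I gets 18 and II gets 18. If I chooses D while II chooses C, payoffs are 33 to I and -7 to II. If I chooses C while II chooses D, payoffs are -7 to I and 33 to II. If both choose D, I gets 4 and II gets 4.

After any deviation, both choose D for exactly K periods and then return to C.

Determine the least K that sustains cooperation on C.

No profitable deviation requires (18−4)(β+…+β^K) ≥ 33−18, i.e. β+…+β^K ≥ 15/14 ≈ 1.0714.
With β = 5/7, the partial sums are K=1: 0.7143, K=2: 1.2245.
K = 2 is the first length at which the sum reaches 1.0714.

2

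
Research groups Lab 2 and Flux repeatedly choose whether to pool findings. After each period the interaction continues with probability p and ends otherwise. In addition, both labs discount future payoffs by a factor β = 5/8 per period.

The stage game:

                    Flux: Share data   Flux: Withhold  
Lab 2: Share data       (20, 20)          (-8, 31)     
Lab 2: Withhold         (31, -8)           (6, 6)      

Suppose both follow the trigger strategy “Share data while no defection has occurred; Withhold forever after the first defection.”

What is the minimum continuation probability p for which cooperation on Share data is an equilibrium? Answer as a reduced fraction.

Expected continuation weight on next period's payoff is β·p = 5/8·p, which plays the role of the discount factor.
Cooperation requires 5/8·p ≥ (31−20)/(31−6) = 11/25, hence p ≥ 88/125.

88/125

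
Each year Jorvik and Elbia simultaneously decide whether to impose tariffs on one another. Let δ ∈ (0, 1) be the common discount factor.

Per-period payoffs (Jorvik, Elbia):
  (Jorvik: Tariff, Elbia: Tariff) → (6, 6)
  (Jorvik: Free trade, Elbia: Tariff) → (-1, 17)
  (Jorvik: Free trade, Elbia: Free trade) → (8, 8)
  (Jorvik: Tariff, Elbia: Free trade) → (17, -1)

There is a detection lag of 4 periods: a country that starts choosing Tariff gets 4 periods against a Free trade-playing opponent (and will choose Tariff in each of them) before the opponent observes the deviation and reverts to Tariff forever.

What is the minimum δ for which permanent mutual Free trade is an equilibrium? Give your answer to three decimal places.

A deviator earns 17 for 4 periods, then 6 forever; cooperating earns 8 forever. Multiplying the IC by (1−δ):
8 ≥ 17(1−δ^4) + 6δ^4, so 11·δ^4 ≥ 9 and δ^4 ≥ 9/11.
δ ≥ (9/11)^(1/4) ≈ 0.951.

0.951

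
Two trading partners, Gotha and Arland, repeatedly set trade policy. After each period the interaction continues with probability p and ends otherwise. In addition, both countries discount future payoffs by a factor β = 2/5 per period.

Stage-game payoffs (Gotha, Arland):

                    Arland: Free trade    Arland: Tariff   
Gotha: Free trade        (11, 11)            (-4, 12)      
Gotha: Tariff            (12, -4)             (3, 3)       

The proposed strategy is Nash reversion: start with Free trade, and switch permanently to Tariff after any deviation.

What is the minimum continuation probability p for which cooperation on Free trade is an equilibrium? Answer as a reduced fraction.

Expected continuation weight on next period's payoff is β·p = 2/5·p, which plays the role of the discount factor.
Cooperation requires 2/5·p ≥ (12−11)/(12−3) = 1/9, hence p ≥ 5/18.

5/18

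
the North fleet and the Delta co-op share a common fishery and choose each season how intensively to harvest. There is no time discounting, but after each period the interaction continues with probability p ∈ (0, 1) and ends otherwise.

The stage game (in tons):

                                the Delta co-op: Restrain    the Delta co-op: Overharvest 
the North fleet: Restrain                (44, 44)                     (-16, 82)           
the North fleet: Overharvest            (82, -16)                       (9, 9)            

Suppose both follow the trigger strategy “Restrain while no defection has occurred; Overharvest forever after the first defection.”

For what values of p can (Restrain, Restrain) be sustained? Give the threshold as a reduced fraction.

With no time discounting, the continuation probability p plays the role of the discount factor.
Grim-trigger IC: 44/(1−p) ≥ 82 + 9p/(1−p) ⇒ p ≥ (82−44)/(82−9) = 38/73.

38/73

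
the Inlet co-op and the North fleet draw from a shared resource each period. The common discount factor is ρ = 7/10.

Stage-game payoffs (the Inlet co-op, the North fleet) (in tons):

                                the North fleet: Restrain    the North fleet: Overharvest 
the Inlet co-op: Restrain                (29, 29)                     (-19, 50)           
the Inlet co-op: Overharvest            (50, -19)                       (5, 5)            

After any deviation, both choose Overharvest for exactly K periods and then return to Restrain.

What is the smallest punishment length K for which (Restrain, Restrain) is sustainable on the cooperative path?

2

IC: ρ(1−ρ^K)/(1−ρ) ≥ (50−29)/(29−5) = 7/8.
With ρ = 7/10: need 1 − ρ^K ≥ 7/8·(1−7/10)/(7/10), i.e. ρ^K ≤ 0.6250.
Since (7/10)^1 = 0.7000 and (7/10)^2 = 0.4900, the smallest such K is 2.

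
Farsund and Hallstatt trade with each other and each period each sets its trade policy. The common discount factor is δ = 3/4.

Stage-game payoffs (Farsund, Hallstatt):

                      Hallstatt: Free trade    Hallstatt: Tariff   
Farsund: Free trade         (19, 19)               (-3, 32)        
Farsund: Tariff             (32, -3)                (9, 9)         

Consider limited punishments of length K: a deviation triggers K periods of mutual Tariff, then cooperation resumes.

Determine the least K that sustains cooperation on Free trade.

No profitable deviation requires (19−9)(δ+…+δ^K) ≥ 32−19, i.e. δ+…+δ^K ≥ 13/10 ≈ 1.3000.
With δ = 3/4, the partial sums are K=1: 0.7500, K=2: 1.3125.
K = 2 is the first length at which the sum reaches 1.3000.

2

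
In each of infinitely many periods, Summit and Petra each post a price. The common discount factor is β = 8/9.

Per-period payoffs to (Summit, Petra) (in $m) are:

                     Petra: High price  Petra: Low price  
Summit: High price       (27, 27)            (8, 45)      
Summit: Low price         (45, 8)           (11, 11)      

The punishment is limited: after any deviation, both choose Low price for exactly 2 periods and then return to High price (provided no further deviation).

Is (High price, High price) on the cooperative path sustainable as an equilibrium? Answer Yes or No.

Yes

A one-shot deviation gives 45 now, then 11 for 2 periods, then back to 27.
Gain from deviating: (45−27) today; loss: (27−11) in each of the next 2 periods.
No-deviation condition: (27−11)(β+…+β^2) ≥ 45−27, i.e. β+…+β^2 ≥ 9/8.
At β = 8/9: β+…+β^2 = 1.6790 ≥ 1.1250.
So cooperation is sustainable.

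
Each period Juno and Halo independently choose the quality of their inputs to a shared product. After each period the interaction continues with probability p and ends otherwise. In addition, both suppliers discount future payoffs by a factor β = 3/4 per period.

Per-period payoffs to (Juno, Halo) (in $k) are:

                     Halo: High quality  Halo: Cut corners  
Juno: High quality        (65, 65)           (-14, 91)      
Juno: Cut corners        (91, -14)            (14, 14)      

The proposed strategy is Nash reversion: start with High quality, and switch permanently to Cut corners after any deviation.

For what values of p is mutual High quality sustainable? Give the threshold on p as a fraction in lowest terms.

104/231

Expected continuation weight on next period's payoff is β·p = 3/4·p, which plays the role of the discount factor.
Cooperation requires 3/4·p ≥ (91−65)/(91−14) = 26/77, hence p ≥ 104/231.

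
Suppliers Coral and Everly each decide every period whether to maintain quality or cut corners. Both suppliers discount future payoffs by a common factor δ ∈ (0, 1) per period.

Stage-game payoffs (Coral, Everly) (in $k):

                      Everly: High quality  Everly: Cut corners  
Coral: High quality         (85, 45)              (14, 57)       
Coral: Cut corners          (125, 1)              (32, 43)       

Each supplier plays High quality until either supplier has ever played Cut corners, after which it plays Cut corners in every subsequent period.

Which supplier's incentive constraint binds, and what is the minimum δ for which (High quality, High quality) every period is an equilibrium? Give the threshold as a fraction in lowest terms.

For Coral: deviation gain 125−85 = 40, per-period punishment loss 85−32 = 53. IC gives δ ≥ 40/93.
For Everly: gain 12, loss 2 per period, so δ ≥ 12/14 = 6/7.
The tighter constraint is Everly's, so cooperation needs δ ≥ 6/7.

Everly; δ ≥ 6/7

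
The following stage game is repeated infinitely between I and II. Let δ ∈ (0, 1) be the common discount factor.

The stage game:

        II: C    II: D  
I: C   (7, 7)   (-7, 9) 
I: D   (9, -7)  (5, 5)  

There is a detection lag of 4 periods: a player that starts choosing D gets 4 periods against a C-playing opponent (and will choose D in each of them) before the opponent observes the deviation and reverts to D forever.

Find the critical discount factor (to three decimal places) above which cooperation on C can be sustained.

0.841

A deviator earns 9 for 4 periods, then 5 forever; cooperating earns 7 forever. Multiplying the IC by (1−δ):
7 ≥ 9(1−δ^4) + 5δ^4, so 4·δ^4 ≥ 2 and δ^4 ≥ 1/2.
δ ≥ (1/2)^(1/4) ≈ 0.841.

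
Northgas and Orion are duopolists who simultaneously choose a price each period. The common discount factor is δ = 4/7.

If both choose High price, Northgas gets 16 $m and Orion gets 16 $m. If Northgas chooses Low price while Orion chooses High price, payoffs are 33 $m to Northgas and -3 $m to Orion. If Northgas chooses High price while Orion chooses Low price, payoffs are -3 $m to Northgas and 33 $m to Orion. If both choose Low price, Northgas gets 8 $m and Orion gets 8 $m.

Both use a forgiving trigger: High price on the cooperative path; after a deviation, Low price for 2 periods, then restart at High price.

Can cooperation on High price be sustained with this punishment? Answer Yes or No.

No

Comparing payoff streams over the 3 periods until play realigns: cooperate → 16(1+δ+…+δ^2); deviate → 33 + 8(δ+…+δ^2).
Cooperation is sustained iff (16−8)(δ+…+δ^2) ≥ 33−16.
δ+…+δ^2 = 4/7·(1−(4/7)^2)/(1−4/7) = 0.8980, and (33−16)/(16−8) = 2.1250.
0.8980 < 2.1250, so cooperation is not sustainable.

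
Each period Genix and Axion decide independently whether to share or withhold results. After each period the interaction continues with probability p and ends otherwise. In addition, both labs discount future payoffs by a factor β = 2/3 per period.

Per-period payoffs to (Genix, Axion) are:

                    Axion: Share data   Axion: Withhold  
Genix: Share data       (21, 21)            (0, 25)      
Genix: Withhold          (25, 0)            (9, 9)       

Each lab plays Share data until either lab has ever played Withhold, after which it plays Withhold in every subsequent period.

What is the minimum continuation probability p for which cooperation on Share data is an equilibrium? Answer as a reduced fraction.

3/8

With continuation probability p and discount β, the effective per-period discount factor is βp.
Grim-trigger IC: βp ≥ (25−21)/(25−9) = 1/4.
So p ≥ (1/4)/(2/3) = 3/8.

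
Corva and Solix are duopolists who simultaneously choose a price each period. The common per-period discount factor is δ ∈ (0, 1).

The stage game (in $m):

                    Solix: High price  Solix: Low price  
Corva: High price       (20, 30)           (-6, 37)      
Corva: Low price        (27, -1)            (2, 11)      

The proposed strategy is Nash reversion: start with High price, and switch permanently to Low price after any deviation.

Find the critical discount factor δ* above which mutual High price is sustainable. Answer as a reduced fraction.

7/25

For Corva: deviation gain 27−20 = 7, per-period punishment loss 20−2 = 18. IC gives δ ≥ 7/25.
For Solix: gain 7, loss 19 per period, so δ ≥ 7/26.
The tighter constraint is Corva's, so cooperation needs δ ≥ 7/25.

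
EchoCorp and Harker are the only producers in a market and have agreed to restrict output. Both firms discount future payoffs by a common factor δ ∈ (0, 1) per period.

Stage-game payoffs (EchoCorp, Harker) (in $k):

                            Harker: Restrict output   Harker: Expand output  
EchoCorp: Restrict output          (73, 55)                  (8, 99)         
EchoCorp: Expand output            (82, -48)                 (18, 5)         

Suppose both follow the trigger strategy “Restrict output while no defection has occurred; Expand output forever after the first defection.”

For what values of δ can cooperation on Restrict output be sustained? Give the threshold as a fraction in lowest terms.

EchoCorp: cooperation gives 73 each period; deviation gives 82 once then 18 forever.
  73/(1−δ) ≥ 82 + 18δ/(1−δ) ⇒ δ ≥ 9/64.
Harker: cooperation gives 55 each period; deviation gives 99 once then 5 forever.
  δ ≥ 44/94 = 22/47.
Both must hold, so the binding constraint is Harker's: δ ≥ 22/47.

22/47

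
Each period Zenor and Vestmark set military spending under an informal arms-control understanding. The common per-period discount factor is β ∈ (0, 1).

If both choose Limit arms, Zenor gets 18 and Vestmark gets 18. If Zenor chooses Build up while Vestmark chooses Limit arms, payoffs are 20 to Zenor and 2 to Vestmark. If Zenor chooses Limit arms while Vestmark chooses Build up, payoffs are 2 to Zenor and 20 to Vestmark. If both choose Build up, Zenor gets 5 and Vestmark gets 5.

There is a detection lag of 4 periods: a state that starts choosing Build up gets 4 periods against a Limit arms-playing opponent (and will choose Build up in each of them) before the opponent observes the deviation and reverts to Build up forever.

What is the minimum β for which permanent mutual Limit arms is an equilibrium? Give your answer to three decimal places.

A deviator earns 20 for 4 periods, then 5 forever; cooperating earns 18 forever. Multiplying the IC by (1−β):
18 ≥ 20(1−β^4) + 5β^4, so 15·β^4 ≥ 2 and β^4 ≥ 2/15.
β ≥ (2/15)^(1/4) ≈ 0.604.

0.604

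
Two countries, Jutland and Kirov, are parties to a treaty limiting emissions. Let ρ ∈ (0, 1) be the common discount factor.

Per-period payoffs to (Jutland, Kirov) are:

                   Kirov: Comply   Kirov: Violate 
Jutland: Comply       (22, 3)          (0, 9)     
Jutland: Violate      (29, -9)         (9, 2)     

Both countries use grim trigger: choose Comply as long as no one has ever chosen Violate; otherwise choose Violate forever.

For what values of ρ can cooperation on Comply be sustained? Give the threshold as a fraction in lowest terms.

6/7

For Jutland: deviation gain 29−22 = 7, per-period punishment loss 22−9 = 13. IC gives ρ ≥ 7/20.
For Kirov: gain 6, loss 1 per period, so ρ ≥ 6/7.
The tighter constraint is Kirov's, so cooperation needs ρ ≥ 6/7.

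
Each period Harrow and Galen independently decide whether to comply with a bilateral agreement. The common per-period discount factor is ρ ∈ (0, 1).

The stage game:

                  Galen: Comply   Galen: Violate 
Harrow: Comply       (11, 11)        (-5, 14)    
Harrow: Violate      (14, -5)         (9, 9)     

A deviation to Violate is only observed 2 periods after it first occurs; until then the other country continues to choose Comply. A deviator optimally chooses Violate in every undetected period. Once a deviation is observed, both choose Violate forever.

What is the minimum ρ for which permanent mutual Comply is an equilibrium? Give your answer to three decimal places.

A deviator earns 14 for 2 periods, then 9 forever; cooperating earns 11 forever. Multiplying the IC by (1−ρ):
11 ≥ 14(1−ρ^2) + 9ρ^2, so 5·ρ^2 ≥ 3 and ρ^2 ≥ 3/5.
ρ ≥ (3/5)^(1/2) ≈ 0.775.

0.775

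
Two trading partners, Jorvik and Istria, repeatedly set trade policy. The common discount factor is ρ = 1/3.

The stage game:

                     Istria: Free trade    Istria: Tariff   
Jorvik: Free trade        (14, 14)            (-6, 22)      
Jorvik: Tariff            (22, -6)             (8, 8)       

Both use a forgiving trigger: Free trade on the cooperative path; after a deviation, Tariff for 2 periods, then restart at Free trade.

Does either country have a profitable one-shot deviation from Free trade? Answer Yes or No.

Yes

IC: ρ+…+ρ^2 ≥ (22−14)/(14−8) = 4/3.
At ρ = 1/3: partial sum = 0.4444 < 1.3333. Cooperation not sustainable.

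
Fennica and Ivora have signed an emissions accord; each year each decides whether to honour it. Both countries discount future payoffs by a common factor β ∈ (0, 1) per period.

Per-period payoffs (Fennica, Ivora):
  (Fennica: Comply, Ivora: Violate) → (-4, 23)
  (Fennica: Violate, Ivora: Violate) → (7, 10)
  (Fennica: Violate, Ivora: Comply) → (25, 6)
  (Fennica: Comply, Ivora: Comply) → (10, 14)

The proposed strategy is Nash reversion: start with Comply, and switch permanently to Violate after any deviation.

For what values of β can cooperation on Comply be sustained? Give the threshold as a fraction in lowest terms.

5/6

Fennica: cooperation gives 10 each period; deviation gives 25 once then 7 forever.
  10/(1−β) ≥ 25 + 7β/(1−β) ⇒ β ≥ 15/18 = 5/6.
Ivora: cooperation gives 14 each period; deviation gives 23 once then 10 forever.
  β ≥ 9/13.
Both must hold, so the binding constraint is Fennica's: β ≥ 5/6.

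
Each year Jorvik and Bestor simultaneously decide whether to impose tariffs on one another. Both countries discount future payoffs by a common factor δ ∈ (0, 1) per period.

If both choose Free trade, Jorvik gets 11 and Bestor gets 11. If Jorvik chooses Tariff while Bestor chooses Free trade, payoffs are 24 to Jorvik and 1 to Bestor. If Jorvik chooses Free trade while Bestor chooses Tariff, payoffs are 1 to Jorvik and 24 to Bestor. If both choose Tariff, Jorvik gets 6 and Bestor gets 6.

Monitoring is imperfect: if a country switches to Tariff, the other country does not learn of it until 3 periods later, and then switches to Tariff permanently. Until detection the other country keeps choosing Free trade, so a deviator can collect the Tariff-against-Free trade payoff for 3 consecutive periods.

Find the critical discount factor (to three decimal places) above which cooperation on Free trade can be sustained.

Deviating for the 3 undetected periods gains 24−11 = 13 per period over cooperation, then loses 11−6 = 5 per period forever once punishment starts.
Gain: 13(1 + δ + … + δ^2); loss: 5·δ^3/(1−δ).
No profitable deviation ⇔ 13(1−δ^3) ≤ 5·δ^3, i.e. δ^3 ≥ 13/(13+5) = 13/18.
Hence δ ≥ (13/18)^(1/3) ≈ 0.897.

0.897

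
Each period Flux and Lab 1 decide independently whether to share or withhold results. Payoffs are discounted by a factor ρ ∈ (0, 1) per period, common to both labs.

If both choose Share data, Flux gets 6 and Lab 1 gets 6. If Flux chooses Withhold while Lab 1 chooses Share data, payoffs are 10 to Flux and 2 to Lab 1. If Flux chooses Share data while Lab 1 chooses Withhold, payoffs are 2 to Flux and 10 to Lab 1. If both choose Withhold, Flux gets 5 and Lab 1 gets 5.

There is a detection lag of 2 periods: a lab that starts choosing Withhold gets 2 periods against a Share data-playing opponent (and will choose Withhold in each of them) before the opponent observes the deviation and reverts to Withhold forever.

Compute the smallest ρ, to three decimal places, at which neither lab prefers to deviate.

The best deviation is to choose Withhold for all 2 undetected periods, earning 10 each, then 5 forever once detected.
Deviation value: 10(1−ρ^2)/(1−ρ) + 5ρ^2/(1−ρ); cooperation value: 6/(1−ρ).
IC: 6 ≥ 10(1−ρ^2) + 5ρ^2 = 10 − 5ρ^2.
So ρ^2 ≥ 4/5, giving ρ ≥ (4/5)^(1/2) ≈ 0.894.

0.894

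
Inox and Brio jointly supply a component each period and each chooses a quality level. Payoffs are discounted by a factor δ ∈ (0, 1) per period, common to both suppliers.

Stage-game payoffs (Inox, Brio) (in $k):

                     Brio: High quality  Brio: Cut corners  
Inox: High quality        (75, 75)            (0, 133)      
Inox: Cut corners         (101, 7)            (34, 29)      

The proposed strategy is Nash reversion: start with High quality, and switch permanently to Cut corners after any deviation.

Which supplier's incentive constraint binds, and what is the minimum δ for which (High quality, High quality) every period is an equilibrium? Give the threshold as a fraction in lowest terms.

Brio; δ ≥ 29/52

Inox: cooperation gives 75 each period; deviation gives 101 once then 34 forever.
  75/(1−δ) ≥ 101 + 34δ/(1−δ) ⇒ δ ≥ 26/67.
Brio: cooperation gives 75 each period; deviation gives 133 once then 29 forever.
  δ ≥ 58/104 = 29/52.
Both must hold, so the binding constraint is Brio's: δ ≥ 29/52.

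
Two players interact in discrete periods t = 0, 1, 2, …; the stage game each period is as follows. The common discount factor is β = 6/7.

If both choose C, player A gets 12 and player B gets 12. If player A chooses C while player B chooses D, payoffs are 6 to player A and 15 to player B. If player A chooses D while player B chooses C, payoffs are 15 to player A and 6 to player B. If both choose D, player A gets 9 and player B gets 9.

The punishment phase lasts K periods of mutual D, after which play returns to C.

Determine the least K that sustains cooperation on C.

No profitable deviation requires (12−9)(β+…+β^K) ≥ 15−12, i.e. β+…+β^K ≥ 1 ≈ 1.0000.
With β = 6/7, the partial sums are K=1: 0.8571, K=2: 1.5918.
K = 2 is the first length at which the sum reaches 1.0000.

2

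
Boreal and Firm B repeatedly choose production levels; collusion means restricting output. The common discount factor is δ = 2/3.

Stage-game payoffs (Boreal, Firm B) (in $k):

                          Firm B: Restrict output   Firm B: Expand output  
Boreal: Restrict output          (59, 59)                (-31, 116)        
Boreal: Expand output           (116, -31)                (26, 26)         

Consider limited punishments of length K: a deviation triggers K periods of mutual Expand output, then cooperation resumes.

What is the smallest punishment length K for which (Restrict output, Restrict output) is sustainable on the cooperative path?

5

IC: δ(1−δ^K)/(1−δ) ≥ (116−59)/(59−26) = 19/11.
With δ = 2/3: need 1 − δ^K ≥ 19/11·(1−2/3)/(2/3), i.e. δ^K ≤ 0.1364.
Since (2/3)^4 = 0.1975 and (2/3)^5 = 0.1317, the smallest such K is 5.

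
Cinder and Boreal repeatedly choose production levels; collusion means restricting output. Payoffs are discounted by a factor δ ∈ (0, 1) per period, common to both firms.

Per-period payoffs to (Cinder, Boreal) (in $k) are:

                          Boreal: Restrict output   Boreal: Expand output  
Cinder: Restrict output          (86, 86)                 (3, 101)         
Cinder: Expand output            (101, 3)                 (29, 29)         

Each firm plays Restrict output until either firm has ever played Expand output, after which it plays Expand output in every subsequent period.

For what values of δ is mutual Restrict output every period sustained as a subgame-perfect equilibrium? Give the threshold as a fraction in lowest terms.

5/24

86/(1−δ) ≥ 101 + 29δ/(1−δ)
86 ≥ 101 − 72δ
δ ≥ 15/72 = 5/24.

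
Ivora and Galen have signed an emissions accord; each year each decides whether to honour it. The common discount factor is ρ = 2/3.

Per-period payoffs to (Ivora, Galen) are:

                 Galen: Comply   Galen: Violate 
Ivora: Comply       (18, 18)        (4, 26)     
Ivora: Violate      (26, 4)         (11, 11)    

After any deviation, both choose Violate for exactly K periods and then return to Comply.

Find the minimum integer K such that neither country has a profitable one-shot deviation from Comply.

3

Need Σ_{k=1}^{K} ρ^k ≥ (26−18)/(18−11) = 1.1429 at ρ = 2/3.
At K = 2 the sum is 1.1111 < 1.1429; at K = 3 it is 1.4074 ≥ 1.1429.
So the minimum punishment length is K = 3.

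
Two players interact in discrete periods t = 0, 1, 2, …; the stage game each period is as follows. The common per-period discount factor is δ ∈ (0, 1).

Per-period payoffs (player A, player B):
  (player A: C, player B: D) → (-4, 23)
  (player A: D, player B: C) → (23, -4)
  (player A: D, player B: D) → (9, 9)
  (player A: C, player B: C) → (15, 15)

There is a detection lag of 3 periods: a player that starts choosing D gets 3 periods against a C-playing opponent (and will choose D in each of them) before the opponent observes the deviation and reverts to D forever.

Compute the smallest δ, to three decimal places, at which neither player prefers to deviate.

0.830

Deviating for the 3 undetected periods gains 23−15 = 8 per period over cooperation, then loses 15−9 = 6 per period forever once punishment starts.
Gain: 8(1 + δ + … + δ^2); loss: 6·δ^3/(1−δ).
No profitable deviation ⇔ 8(1−δ^3) ≤ 6·δ^3, i.e. δ^3 ≥ 8/(8+6) = 4/7.
Hence δ ≥ (4/7)^(1/3) ≈ 0.830.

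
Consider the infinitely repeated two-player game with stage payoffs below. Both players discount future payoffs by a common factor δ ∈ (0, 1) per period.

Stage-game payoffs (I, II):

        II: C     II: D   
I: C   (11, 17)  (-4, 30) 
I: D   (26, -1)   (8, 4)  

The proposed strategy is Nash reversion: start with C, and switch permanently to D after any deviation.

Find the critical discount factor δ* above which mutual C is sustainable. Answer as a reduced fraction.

For I: deviation gain 26−11 = 15, per-period punishment loss 11−8 = 3. IC gives δ ≥ 15/18 = 5/6.
For II: gain 13, loss 13 per period, so δ ≥ 13/26 = 1/2.
The tighter constraint is I's, so cooperation needs δ ≥ 5/6.

5/6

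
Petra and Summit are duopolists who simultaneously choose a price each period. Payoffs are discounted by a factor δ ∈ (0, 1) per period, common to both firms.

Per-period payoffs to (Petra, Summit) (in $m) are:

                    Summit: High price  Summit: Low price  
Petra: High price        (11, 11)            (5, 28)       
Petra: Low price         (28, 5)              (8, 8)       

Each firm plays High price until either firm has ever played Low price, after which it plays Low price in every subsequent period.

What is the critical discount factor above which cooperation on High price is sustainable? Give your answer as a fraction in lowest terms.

17/20

11/(1−δ) ≥ 28 + 8δ/(1−δ)
11 ≥ 28 − 20δ
δ ≥ 17/20.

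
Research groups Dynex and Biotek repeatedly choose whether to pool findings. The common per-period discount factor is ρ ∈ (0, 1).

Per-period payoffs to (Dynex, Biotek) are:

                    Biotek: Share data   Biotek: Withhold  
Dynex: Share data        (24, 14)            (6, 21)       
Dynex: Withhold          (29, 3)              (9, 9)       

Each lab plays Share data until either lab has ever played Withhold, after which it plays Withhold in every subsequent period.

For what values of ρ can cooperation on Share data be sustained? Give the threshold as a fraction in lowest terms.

For Dynex: deviation gain 29−24 = 5, per-period punishment loss 24−9 = 15. IC gives ρ ≥ 5/20 = 1/4.
For Biotek: gain 7, loss 5 per period, so ρ ≥ 7/12.
The tighter constraint is Biotek's, so cooperation needs ρ ≥ 7/12.

7/12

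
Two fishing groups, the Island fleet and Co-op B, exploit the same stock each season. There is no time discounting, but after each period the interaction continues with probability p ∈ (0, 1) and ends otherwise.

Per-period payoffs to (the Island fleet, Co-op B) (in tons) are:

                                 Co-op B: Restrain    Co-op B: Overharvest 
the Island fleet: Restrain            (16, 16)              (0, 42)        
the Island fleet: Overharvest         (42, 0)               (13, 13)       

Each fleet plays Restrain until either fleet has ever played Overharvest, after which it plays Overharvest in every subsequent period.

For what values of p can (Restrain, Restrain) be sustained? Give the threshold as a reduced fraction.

With no time discounting, the continuation probability p plays the role of the discount factor.
Grim-trigger IC: 16/(1−p) ≥ 42 + 13p/(1−p) ⇒ p ≥ (42−16)/(42−13) = 26/29.

26/29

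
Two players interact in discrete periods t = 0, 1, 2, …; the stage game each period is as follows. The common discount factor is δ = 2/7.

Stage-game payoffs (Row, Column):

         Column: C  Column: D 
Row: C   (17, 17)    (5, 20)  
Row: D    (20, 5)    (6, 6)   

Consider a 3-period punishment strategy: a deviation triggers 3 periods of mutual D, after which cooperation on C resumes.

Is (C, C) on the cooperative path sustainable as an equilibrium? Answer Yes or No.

Yes

Comparing payoff streams over the 4 periods until play realigns: cooperate → 17(1+δ+…+δ^3); deviate → 20 + 6(δ+…+δ^3).
Cooperation is sustained iff (17−6)(δ+…+δ^3) ≥ 20−17.
δ+…+δ^3 = 2/7·(1−(2/7)^3)/(1−2/7) = 0.3907, and (20−17)/(17−6) = 0.2727.
0.3907 ≥ 0.2727, so cooperation is sustainable.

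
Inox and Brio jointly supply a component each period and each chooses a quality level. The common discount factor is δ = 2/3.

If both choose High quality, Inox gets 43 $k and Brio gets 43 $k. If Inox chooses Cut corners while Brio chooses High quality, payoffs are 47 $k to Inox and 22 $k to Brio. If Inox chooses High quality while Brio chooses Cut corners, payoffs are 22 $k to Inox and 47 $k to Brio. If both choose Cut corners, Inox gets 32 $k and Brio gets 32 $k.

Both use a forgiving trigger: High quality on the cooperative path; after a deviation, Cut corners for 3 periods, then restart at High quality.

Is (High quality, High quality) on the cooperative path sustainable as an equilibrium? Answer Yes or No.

IC: δ+…+δ^3 ≥ (47−43)/(43−32) = 4/11.
At δ = 2/3: partial sum = 1.4074 ≥ 0.3636. Cooperation sustainable.

Yes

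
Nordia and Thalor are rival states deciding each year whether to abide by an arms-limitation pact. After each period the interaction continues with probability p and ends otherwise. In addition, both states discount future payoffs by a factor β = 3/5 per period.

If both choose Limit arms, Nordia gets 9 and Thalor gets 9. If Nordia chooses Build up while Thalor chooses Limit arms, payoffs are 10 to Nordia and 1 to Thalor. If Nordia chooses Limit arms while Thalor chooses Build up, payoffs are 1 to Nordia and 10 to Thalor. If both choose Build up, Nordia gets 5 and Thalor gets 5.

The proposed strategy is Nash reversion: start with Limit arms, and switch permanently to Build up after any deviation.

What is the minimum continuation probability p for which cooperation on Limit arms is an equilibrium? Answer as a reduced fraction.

1/3

Expected continuation weight on next period's payoff is β·p = 3/5·p, which plays the role of the discount factor.
Cooperation requires 3/5·p ≥ (10−9)/(10−5) = 1/5, hence p ≥ 1/3.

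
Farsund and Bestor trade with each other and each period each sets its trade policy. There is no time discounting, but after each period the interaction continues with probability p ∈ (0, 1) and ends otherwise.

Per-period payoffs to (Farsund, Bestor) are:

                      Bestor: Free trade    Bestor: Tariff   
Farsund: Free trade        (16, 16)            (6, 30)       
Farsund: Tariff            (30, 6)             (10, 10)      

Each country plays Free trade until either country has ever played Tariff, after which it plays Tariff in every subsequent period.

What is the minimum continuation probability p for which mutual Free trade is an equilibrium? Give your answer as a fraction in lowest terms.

7/10

With no time discounting, the continuation probability p plays the role of the discount factor.
Grim-trigger IC: 16/(1−p) ≥ 30 + 10p/(1−p) ⇒ p ≥ (30−16)/(30−10) = 7/10.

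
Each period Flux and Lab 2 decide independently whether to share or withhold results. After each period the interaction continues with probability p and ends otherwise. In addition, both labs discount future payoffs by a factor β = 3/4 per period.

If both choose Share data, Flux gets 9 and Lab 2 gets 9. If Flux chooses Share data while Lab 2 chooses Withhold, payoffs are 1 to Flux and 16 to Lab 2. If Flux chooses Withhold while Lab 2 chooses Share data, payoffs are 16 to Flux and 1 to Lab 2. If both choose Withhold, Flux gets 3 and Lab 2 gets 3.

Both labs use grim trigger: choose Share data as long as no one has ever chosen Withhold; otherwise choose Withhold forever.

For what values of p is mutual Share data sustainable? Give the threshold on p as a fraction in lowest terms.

28/39

With continuation probability p and discount β, the effective per-period discount factor is βp.
Grim-trigger IC: βp ≥ (16−9)/(16−3) = 7/13.
So p ≥ (7/13)/(3/4) = 28/39.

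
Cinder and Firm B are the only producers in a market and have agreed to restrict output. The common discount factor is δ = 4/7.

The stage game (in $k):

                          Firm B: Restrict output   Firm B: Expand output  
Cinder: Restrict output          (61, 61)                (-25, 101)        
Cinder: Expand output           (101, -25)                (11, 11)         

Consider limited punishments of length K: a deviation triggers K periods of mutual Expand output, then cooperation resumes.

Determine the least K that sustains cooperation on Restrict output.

IC: δ(1−δ^K)/(1−δ) ≥ (101−61)/(61−11) = 4/5.
With δ = 4/7: need 1 − δ^K ≥ 4/5·(1−4/7)/(4/7), i.e. δ^K ≤ 0.4000.
Since (4/7)^1 = 0.5714 and (4/7)^2 = 0.3265, the smallest such K is 2.

2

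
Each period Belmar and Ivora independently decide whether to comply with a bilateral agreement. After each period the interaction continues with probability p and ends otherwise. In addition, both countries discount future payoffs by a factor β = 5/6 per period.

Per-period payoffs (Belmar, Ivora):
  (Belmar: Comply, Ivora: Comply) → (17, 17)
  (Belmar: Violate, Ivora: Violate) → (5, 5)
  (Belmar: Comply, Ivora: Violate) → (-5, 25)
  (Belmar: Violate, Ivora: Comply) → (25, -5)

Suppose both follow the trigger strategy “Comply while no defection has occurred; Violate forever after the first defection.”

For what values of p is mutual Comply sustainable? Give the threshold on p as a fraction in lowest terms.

12/25

With continuation probability p and discount β, the effective per-period discount factor is βp.
Grim-trigger IC: βp ≥ (25−17)/(25−5) = 2/5.
So p ≥ (2/5)/(5/6) = 12/25.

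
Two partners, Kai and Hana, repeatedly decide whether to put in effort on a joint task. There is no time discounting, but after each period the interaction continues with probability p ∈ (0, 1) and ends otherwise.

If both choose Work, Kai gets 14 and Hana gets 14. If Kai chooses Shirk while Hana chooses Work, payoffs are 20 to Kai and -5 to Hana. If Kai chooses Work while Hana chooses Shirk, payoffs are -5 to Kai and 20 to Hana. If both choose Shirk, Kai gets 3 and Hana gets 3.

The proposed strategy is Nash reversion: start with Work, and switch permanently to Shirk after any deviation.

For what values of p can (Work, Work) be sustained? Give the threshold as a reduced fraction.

Expected cooperation value is 14 + p·14 + p²·14 + … = 14/(1−p); deviation gives 20 + p·3/(1−p).
14 ≥ 20(1−p) + 3p ⇒ 17p ≥ 6 ⇒ p ≥ 6/17.

6/17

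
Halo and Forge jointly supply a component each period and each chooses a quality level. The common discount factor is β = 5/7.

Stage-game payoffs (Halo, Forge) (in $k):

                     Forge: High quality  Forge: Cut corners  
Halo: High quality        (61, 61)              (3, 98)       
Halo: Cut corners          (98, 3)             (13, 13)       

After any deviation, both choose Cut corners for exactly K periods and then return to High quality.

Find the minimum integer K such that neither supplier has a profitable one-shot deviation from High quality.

2

IC: β(1−β^K)/(1−β) ≥ (98−61)/(61−13) = 37/48.
With β = 5/7: need 1 − β^K ≥ 37/48·(1−5/7)/(5/7), i.e. β^K ≤ 0.6917.
Since (5/7)^1 = 0.7143 and (5/7)^2 = 0.5102, the smallest such K is 2.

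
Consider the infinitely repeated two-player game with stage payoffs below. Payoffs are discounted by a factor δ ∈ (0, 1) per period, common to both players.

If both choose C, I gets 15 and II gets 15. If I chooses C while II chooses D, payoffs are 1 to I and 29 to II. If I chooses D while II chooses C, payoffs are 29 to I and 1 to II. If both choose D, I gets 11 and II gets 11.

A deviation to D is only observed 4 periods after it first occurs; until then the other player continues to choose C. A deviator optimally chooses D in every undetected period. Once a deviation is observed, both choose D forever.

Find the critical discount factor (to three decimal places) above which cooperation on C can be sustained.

0.939

The best deviation is to choose D for all 4 undetected periods, earning 29 each, then 11 forever once detected.
Deviation value: 29(1−δ^4)/(1−δ) + 11δ^4/(1−δ); cooperation value: 15/(1−δ).
IC: 15 ≥ 29(1−δ^4) + 11δ^4 = 29 − 18δ^4.
So δ^4 ≥ 14/18 = 7/9, giving δ ≥ (7/9)^(1/4) ≈ 0.939.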